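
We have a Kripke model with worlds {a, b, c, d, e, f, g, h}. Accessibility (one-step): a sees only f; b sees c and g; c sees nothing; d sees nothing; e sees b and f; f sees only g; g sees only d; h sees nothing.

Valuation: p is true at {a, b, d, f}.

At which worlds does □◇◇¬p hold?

{c, d, h}

a: successors {f}; ◇◇¬p there: f:F. ✗
b: successors {c, g}; ◇◇¬p there: c:F, g:F. ✗
c: no successors, so □◇◇¬p holds vacuously. ✓
d: no successors, so □◇◇¬p holds vacuously. ✓
e: successors {b, f}; ◇◇¬p there: b:F, f:F. ✗
f: successors {g}; ◇◇¬p there: g:F. ✗
g: successors {d}; ◇◇¬p there: d:F. ✗
h: no successors, so □◇◇¬p holds vacuously. ✓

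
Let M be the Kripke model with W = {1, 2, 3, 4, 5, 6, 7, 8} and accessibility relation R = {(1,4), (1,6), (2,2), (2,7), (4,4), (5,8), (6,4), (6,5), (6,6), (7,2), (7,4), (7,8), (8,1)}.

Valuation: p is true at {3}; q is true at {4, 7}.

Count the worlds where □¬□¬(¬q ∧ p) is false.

1: successors {4, 6}; ¬□¬(¬q ∧ p) there: 4:F, 6:F. ✗
2: successors {2, 7}; ¬□¬(¬q ∧ p) there: 2:F, 7:F. ✗
3: no successors, so □¬□¬(¬q ∧ p) holds vacuously. ✓
4: successors {4}; ¬□¬(¬q ∧ p) there: 4:F. ✗
5: successors {8}; ¬□¬(¬q ∧ p) there: 8:F. ✗
6: successors {4, 5, 6}; ¬□¬(¬q ∧ p) there: 4:F, 5:F, 6:F. ✗
7: successors {2, 4, 8}; ¬□¬(¬q ∧ p) there: 2:F, 4:F, 8:F. ✗
8: successors {1}; ¬□¬(¬q ∧ p) there: 1:F. ✗
Satisfying worlds: {3}.
So □¬□¬(¬q ∧ p) fails at the other 7 worlds.

7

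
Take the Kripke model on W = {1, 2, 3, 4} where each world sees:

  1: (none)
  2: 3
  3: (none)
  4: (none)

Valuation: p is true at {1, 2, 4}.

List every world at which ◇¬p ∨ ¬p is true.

1: ◇¬p is F, ¬p is F. ✗
2: ◇¬p is T, ¬p is F. ✓
3: ◇¬p is F, ¬p is T. ✓
4: ◇¬p is F, ¬p is F. ✗

{2, 3}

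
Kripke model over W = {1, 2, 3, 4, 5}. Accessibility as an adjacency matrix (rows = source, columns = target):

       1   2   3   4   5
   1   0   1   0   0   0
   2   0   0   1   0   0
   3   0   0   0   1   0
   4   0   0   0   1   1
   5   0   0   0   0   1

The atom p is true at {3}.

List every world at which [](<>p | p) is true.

1: successors {2}; <>p | p there: 2:T. ✓
2: successors {3}; <>p | p there: 3:T. ✓
3: successors {4}; <>p | p there: 4:F. ✗
4: successors {4, 5}; <>p | p there: 4:F, 5:F. ✗
5: successors {5}; <>p | p there: 5:F. ✗

{1, 2}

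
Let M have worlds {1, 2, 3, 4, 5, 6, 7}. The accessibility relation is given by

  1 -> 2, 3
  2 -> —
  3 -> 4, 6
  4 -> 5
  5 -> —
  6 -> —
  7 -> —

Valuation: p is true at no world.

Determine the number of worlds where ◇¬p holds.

1: successors {2, 3}; ¬p there: 2:T, 3:T. ✓
2: no successors, so ◇¬p fails. ✗
3: successors {4, 6}; ¬p there: 4:T, 6:T. ✓
4: successors {5}; ¬p there: 5:T. ✓
5: no successors, so ◇¬p fails. ✗
6: no successors, so ◇¬p fails. ✗
7: no successors, so ◇¬p fails. ✗
Satisfying worlds: {1, 3, 4}.

3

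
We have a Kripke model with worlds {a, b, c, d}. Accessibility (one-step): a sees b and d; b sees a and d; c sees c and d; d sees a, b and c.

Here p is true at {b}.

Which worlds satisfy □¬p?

{b, c}

a: successors {b, d}; ¬p there: b:F, d:T. ✗
b: successors {a, d}; ¬p there: a:T, d:T. ✓
c: successors {c, d}; ¬p there: c:T, d:T. ✓
d: successors {a, b, c}; ¬p there: a:T, b:F, c:T. ✗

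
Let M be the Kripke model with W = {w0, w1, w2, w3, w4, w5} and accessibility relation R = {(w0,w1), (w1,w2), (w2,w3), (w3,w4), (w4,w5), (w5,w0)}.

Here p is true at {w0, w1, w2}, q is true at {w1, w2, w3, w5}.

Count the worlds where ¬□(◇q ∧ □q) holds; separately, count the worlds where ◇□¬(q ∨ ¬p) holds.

2 and 1

For ¬□(◇q ∧ □q):
w0: □(◇q ∧ □q) is T. ✗
w1: □(◇q ∧ □q) is T. ✗
w2: □(◇q ∧ □q) is F. ✓
w3: □(◇q ∧ □q) is T. ✗
w4: □(◇q ∧ □q) is F. ✓
w5: □(◇q ∧ □q) is T. ✗
— 2 worlds.
For ◇□¬(q ∨ ¬p):
w0: successors {w1}; □¬(q ∨ ¬p) there: w1:F. ✗
w1: successors {w2}; □¬(q ∨ ¬p) there: w2:F. ✗
w2: successors {w3}; □¬(q ∨ ¬p) there: w3:F. ✗
w3: successors {w4}; □¬(q ∨ ¬p) there: w4:F. ✗
w4: successors {w5}; □¬(q ∨ ¬p) there: w5:T. ✓
w5: successors {w0}; □¬(q ∨ ¬p) there: w0:F. ✗
— 1 world.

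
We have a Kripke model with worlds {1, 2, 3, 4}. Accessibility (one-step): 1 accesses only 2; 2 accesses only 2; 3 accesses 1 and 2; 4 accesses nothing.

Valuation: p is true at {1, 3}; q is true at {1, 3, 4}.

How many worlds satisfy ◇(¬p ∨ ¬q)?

3

1: successors {2}; ¬p ∨ ¬q there: 2:T. ✓
2: successors {2}; ¬p ∨ ¬q there: 2:T. ✓
3: successors {1, 2}; ¬p ∨ ¬q there: 1:F, 2:T. ✓
4: no successors, so ◇(¬p ∨ ¬q) fails. ✗
Satisfying worlds: {1, 2, 3}.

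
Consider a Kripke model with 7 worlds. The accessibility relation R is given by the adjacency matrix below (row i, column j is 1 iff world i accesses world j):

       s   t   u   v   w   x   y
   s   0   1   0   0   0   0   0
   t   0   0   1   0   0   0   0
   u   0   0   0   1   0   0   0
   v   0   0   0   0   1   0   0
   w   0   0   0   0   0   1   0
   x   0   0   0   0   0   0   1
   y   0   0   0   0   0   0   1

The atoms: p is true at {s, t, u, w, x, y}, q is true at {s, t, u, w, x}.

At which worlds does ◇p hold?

{s, t, v, w, x, y}

s: successors {t}; p there: t:T. ✓
t: successors {u}; p there: u:T. ✓
u: successors {v}; p there: v:F. ✗
v: successors {w}; p there: w:T. ✓
w: successors {x}; p there: x:T. ✓
x: successors {y}; p there: y:T. ✓
y: successors {y}; p there: y:T. ✓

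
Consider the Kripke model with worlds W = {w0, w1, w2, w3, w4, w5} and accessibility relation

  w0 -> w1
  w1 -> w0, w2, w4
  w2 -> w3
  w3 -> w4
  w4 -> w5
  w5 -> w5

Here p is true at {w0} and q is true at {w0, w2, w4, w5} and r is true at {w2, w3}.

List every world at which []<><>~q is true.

w0: successors {w1}; <><>~q there: w1:T. ✓
w1: successors {w0, w2, w4}; <><>~q there: w0:F, w2:F, w4:F. ✗
w2: successors {w3}; <><>~q there: w3:F. ✗
w3: successors {w4}; <><>~q there: w4:F. ✗
w4: successors {w5}; <><>~q there: w5:F. ✗
w5: successors {w5}; <><>~q there: w5:F. ✗

{w0}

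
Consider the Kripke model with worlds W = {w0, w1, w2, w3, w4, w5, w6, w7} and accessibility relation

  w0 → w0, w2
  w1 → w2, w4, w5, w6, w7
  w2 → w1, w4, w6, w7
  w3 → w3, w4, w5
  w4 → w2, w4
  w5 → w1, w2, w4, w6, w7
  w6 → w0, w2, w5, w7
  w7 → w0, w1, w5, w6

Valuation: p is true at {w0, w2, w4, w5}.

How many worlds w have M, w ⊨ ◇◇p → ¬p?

w0: ◇◇p is T, ¬p is F. ✗
w1: ◇◇p is T, ¬p is T. ✓
w2: ◇◇p is T, ¬p is F. ✗
w3: ◇◇p is T, ¬p is T. ✓
w4: ◇◇p is T, ¬p is F. ✗
w5: ◇◇p is T, ¬p is F. ✗
w6: ◇◇p is T, ¬p is T. ✓
w7: ◇◇p is T, ¬p is T. ✓
Satisfying worlds: {w1, w3, w6, w7}.

4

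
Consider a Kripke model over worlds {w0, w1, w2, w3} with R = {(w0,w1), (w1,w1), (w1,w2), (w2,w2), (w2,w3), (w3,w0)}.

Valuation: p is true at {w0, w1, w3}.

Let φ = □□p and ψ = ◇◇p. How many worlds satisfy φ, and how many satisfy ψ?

1 and 4

For □□p:
w0: successors {w1}; □p there: w1:F. ✗
w1: successors {w1, w2}; □p there: w1:F, w2:F. ✗
w2: successors {w2, w3}; □p there: w2:F, w3:T. ✗
w3: successors {w0}; □p there: w0:T. ✓
— 1 world.
For ◇◇p:
w0: successors {w1}; ◇p there: w1:T. ✓
w1: successors {w1, w2}; ◇p there: w1:T, w2:T. ✓
w2: successors {w2, w3}; ◇p there: w2:T, w3:T. ✓
w3: successors {w0}; ◇p there: w0:T. ✓
— 4 worlds.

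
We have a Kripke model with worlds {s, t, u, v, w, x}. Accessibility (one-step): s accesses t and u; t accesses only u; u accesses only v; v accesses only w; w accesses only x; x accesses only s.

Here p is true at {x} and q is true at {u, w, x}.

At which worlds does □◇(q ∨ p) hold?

s: successors {t, u}; ◇(q ∨ p) there: t:T, u:F. ✗
t: successors {u}; ◇(q ∨ p) there: u:F. ✗
u: successors {v}; ◇(q ∨ p) there: v:T. ✓
v: successors {w}; ◇(q ∨ p) there: w:T. ✓
w: successors {x}; ◇(q ∨ p) there: x:F. ✗
x: successors {s}; ◇(q ∨ p) there: s:T. ✓

{u, v, x}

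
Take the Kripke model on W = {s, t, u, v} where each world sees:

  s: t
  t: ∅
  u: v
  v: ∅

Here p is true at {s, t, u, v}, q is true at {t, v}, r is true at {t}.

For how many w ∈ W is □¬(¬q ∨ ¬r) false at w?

1

s: successors {t}; ¬(¬q ∨ ¬r) there: t:T. ✓
t: no successors, so □¬(¬q ∨ ¬r) holds vacuously. ✓
u: successors {v}; ¬(¬q ∨ ¬r) there: v:F. ✗
v: no successors, so □¬(¬q ∨ ¬r) holds vacuously. ✓
Satisfying worlds: {s, t, v}.
So □¬(¬q ∨ ¬r) fails at the other 1 world.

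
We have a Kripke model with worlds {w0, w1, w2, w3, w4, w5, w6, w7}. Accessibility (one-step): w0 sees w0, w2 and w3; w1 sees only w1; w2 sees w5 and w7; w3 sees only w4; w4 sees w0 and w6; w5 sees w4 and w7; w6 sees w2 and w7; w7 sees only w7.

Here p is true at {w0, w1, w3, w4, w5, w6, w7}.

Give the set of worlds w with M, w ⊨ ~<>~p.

w0: <>~p is T. ✗
w1: <>~p is F. ✓
w2: <>~p is F. ✓
w3: <>~p is F. ✓
w4: <>~p is F. ✓
w5: <>~p is F. ✓
w6: <>~p is T. ✗
w7: <>~p is F. ✓

{w1, w2, w3, w4, w5, w7}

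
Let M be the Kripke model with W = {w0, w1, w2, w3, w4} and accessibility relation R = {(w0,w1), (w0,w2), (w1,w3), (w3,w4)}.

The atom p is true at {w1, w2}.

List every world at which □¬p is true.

w0: successors {w1, w2}; ¬p there: w1:F, w2:F. ✗
w1: successors {w3}; ¬p there: w3:T. ✓
w2: no successors, so □¬p holds vacuously. ✓
w3: successors {w4}; ¬p there: w4:T. ✓
w4: no successors, so □¬p holds vacuously. ✓

{w1, w2, w3, w4}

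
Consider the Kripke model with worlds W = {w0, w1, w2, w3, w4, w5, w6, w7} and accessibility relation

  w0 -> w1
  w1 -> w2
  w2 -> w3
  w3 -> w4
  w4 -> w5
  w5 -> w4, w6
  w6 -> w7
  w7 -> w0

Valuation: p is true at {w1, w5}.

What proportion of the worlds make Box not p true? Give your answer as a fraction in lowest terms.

3/4

w0: successors {w1}; not p there: w1:F. ✗
w1: successors {w2}; not p there: w2:T. ✓
w2: successors {w3}; not p there: w3:T. ✓
w3: successors {w4}; not p there: w4:T. ✓
w4: successors {w5}; not p there: w5:F. ✗
w5: successors {w4, w6}; not p there: w4:T, w6:T. ✓
w6: successors {w7}; not p there: w7:T. ✓
w7: successors {w0}; not p there: w0:T. ✓
That's 6 of 8 worlds, so 6/8 = 3/4.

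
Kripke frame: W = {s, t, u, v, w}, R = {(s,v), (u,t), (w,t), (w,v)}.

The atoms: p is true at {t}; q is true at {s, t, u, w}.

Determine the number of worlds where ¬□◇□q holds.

s: □◇□q is F. ✓
t: □◇□q is T. ✗
u: □◇□q is F. ✓
v: □◇□q is T. ✗
w: □◇□q is F. ✓
Satisfying worlds: {s, u, w}.

3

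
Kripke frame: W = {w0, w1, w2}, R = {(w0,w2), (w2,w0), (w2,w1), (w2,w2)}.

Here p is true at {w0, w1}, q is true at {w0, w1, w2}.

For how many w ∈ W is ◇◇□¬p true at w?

2

w0: successors {w2}; ◇□¬p there: w2:T. ✓
w1: no successors, so ◇◇□¬p fails. ✗
w2: successors {w0, w1, w2}; ◇□¬p there: w0:F, w1:F, w2:T. ✓
Satisfying worlds: {w0, w2}.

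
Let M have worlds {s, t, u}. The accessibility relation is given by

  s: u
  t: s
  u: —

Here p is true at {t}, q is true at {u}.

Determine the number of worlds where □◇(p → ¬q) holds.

2

s: successors {u}; ◇(p → ¬q) there: u:F. ✗
t: successors {s}; ◇(p → ¬q) there: s:T. ✓
u: no successors, so □◇(p → ¬q) holds vacuously. ✓
Satisfying worlds: {t, u}.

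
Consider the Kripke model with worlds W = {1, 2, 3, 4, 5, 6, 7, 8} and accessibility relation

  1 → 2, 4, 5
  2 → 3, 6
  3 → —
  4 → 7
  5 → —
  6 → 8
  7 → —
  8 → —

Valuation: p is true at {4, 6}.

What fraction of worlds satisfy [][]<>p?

1: successors {2, 4, 5}; []<>p there: 2:F, 4:F, 5:T. ✗
2: successors {3, 6}; []<>p there: 3:T, 6:F. ✗
3: no successors, so [][]<>p holds vacuously. ✓
4: successors {7}; []<>p there: 7:T. ✓
5: no successors, so [][]<>p holds vacuously. ✓
6: successors {8}; []<>p there: 8:T. ✓
7: no successors, so [][]<>p holds vacuously. ✓
8: no successors, so [][]<>p holds vacuously. ✓
That's 6 of 8 worlds, so 6/8 = 3/4.

3/4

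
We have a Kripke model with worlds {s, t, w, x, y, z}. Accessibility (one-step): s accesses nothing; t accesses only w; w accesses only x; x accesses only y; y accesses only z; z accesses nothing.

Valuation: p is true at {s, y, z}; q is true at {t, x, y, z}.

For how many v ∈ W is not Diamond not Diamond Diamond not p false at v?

s: Diamond not Diamond Diamond not p is F. ✓
t: Diamond not Diamond Diamond not p is T. ✗
w: Diamond not Diamond Diamond not p is T. ✗
x: Diamond not Diamond Diamond not p is T. ✗
y: Diamond not Diamond Diamond not p is T. ✗
z: Diamond not Diamond Diamond not p is F. ✓
Satisfying worlds: {s, z}.
So not Diamond not Diamond Diamond not p fails at the other 4 worlds.

4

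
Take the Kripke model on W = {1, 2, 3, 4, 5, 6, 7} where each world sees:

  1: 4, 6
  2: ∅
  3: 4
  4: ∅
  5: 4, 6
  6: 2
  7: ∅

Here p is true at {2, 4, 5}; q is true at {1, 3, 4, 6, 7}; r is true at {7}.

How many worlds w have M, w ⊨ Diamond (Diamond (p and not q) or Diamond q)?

2

1: successors {4, 6}; Diamond (p and not q) or Diamond q there: 4:F, 6:T. ✓
2: no successors, so Diamond (Diamond (p and not q) or Diamond q) fails. ✗
3: successors {4}; Diamond (p and not q) or Diamond q there: 4:F. ✗
4: no successors, so Diamond (Diamond (p and not q) or Diamond q) fails. ✗
5: successors {4, 6}; Diamond (p and not q) or Diamond q there: 4:F, 6:T. ✓
6: successors {2}; Diamond (p and not q) or Diamond q there: 2:F. ✗
7: no successors, so Diamond (Diamond (p and not q) or Diamond q) fails. ✗
Satisfying worlds: {1, 5}.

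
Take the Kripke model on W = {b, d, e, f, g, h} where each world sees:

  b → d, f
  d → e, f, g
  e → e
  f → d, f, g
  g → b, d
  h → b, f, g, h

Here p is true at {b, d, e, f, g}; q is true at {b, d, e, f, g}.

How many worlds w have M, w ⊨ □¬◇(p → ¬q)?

5

b: successors {d, f}; ¬◇(p → ¬q) there: d:T, f:T. ✓
d: successors {e, f, g}; ¬◇(p → ¬q) there: e:T, f:T, g:T. ✓
e: successors {e}; ¬◇(p → ¬q) there: e:T. ✓
f: successors {d, f, g}; ¬◇(p → ¬q) there: d:T, f:T, g:T. ✓
g: successors {b, d}; ¬◇(p → ¬q) there: b:T, d:T. ✓
h: successors {b, f, g, h}; ¬◇(p → ¬q) there: b:T, f:T, g:T, h:F. ✗
Satisfying worlds: {b, d, e, f, g}.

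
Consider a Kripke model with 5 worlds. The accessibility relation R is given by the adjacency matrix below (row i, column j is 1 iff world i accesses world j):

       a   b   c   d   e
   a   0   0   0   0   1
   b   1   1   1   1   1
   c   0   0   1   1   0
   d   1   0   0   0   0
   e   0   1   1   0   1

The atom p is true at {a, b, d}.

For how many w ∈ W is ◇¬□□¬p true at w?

5

a: successors {e}; ¬□□¬p there: e:T. ✓
b: successors {a, b, c, d, e}; ¬□□¬p there: a:T, b:T, c:T, d:F, e:T. ✓
c: successors {c, d}; ¬□□¬p there: c:T, d:F. ✓
d: successors {a}; ¬□□¬p there: a:T. ✓
e: successors {b, c, e}; ¬□□¬p there: b:T, c:T, e:T. ✓
Satisfying worlds: {a, b, c, d, e}.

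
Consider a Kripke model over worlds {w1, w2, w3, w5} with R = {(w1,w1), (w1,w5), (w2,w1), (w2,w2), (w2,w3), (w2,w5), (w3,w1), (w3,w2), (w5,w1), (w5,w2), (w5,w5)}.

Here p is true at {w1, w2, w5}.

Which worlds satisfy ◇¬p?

w1: successors {w1, w5}; ¬p there: w1:F, w5:F. ✗
w2: successors {w1, w2, w3, w5}; ¬p there: w1:F, w2:F, w3:T, w5:F. ✓
w3: successors {w1, w2}; ¬p there: w1:F, w2:F. ✗
w5: successors {w1, w2, w5}; ¬p there: w1:F, w2:F, w5:F. ✗

{w2}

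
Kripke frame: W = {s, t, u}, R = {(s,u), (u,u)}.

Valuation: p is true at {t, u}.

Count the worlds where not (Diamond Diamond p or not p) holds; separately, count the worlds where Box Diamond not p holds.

1 and 1

For not (Diamond Diamond p or not p):
s: Diamond Diamond p or not p is T. ✗
t: Diamond Diamond p or not p is F. ✓
u: Diamond Diamond p or not p is T. ✗
— 1 world.
For Box Diamond not p:
s: successors {u}; Diamond not p there: u:F. ✗
t: no successors, so Box Diamond not p holds vacuously. ✓
u: successors {u}; Diamond not p there: u:F. ✗
— 1 world.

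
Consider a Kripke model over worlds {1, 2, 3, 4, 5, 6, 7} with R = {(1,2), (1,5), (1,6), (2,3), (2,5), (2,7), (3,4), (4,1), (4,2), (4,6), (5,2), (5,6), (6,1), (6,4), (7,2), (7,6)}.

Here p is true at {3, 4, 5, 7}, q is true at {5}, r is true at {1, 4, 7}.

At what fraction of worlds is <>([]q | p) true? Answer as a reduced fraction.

4/7

1: successors {2, 5, 6}; []q | p there: 2:F, 5:T, 6:F. ✓
2: successors {3, 5, 7}; []q | p there: 3:T, 5:T, 7:T. ✓
3: successors {4}; []q | p there: 4:T. ✓
4: successors {1, 2, 6}; []q | p there: 1:F, 2:F, 6:F. ✗
5: successors {2, 6}; []q | p there: 2:F, 6:F. ✗
6: successors {1, 4}; []q | p there: 1:F, 4:T. ✓
7: successors {2, 6}; []q | p there: 2:F, 6:F. ✗
That's 4 of 7 worlds, so 4/7.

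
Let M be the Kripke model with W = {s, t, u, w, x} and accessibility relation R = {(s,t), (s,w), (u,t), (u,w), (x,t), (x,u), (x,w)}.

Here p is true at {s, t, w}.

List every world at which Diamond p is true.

s: successors {t, w}; p there: t:T, w:T. ✓
t: no successors, so Diamond p fails. ✗
u: successors {t, w}; p there: t:T, w:T. ✓
w: no successors, so Diamond p fails. ✗
x: successors {t, u, w}; p there: t:T, u:F, w:T. ✓

{s, u, x}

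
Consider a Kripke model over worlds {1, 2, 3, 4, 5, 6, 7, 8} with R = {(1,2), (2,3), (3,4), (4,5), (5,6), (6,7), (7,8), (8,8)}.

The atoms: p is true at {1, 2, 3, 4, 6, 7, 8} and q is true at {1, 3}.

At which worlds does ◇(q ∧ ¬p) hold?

∅

1: successors {2}; q ∧ ¬p there: 2:F. ✗
2: successors {3}; q ∧ ¬p there: 3:F. ✗
3: successors {4}; q ∧ ¬p there: 4:F. ✗
4: successors {5}; q ∧ ¬p there: 5:F. ✗
5: successors {6}; q ∧ ¬p there: 6:F. ✗
6: successors {7}; q ∧ ¬p there: 7:F. ✗
7: successors {8}; q ∧ ¬p there: 8:F. ✗
8: successors {8}; q ∧ ¬p there: 8:F. ✗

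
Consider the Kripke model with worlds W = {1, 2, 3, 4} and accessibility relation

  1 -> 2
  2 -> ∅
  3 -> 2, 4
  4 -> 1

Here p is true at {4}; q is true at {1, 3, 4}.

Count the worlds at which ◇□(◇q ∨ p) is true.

2

1: successors {2}; □(◇q ∨ p) there: 2:T. ✓
2: no successors, so ◇□(◇q ∨ p) fails. ✗
3: successors {2, 4}; □(◇q ∨ p) there: 2:T, 4:F. ✓
4: successors {1}; □(◇q ∨ p) there: 1:F. ✗
Satisfying worlds: {1, 3}.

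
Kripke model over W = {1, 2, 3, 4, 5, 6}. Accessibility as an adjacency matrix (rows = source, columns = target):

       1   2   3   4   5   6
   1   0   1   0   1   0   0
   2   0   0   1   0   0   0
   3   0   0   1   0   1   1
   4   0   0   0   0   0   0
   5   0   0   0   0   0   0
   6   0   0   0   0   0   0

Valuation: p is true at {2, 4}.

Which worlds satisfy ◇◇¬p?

{1, 2, 3}

1: successors {2, 4}; ◇¬p there: 2:T, 4:F. ✓
2: successors {3}; ◇¬p there: 3:T. ✓
3: successors {3, 5, 6}; ◇¬p there: 3:T, 5:F, 6:F. ✓
4: no successors, so ◇◇¬p fails. ✗
5: no successors, so ◇◇¬p fails. ✗
6: no successors, so ◇◇¬p fails. ✗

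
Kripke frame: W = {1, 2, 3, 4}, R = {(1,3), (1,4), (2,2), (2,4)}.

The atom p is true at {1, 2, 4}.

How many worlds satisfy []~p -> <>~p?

1: []~p is F, <>~p is T. ✓
2: []~p is F, <>~p is F. ✓
3: []~p is T, <>~p is F. ✗
4: []~p is T, <>~p is F. ✗
Satisfying worlds: {1, 2}.

2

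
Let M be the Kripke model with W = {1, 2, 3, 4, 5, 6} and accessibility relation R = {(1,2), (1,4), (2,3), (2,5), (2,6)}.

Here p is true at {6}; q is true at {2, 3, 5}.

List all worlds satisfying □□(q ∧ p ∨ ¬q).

1: successors {2, 4}; □(q ∧ p ∨ ¬q) there: 2:F, 4:T. ✗
2: successors {3, 5, 6}; □(q ∧ p ∨ ¬q) there: 3:T, 5:T, 6:T. ✓
3: no successors, so □□(q ∧ p ∨ ¬q) holds vacuously. ✓
4: no successors, so □□(q ∧ p ∨ ¬q) holds vacuously. ✓
5: no successors, so □□(q ∧ p ∨ ¬q) holds vacuously. ✓
6: no successors, so □□(q ∧ p ∨ ¬q) holds vacuously. ✓

{2, 3, 4, 5, 6}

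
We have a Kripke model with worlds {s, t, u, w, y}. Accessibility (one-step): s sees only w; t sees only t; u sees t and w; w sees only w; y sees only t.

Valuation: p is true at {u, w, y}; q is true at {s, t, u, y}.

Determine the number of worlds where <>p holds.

s: successors {w}; p there: w:T. ✓
t: successors {t}; p there: t:F. ✗
u: successors {t, w}; p there: t:F, w:T. ✓
w: successors {w}; p there: w:T. ✓
y: successors {t}; p there: t:F. ✗
Satisfying worlds: {s, u, w}.

3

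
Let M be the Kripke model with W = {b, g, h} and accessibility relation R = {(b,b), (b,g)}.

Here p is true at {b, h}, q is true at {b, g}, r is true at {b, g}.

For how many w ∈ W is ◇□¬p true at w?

b: successors {b, g}; □¬p there: b:F, g:T. ✓
g: no successors, so ◇□¬p fails. ✗
h: no successors, so ◇□¬p fails. ✗
Satisfying worlds: {b}.

1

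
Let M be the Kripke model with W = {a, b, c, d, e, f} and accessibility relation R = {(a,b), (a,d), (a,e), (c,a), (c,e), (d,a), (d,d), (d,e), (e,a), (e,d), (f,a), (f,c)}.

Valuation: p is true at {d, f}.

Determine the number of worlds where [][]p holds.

1

a: successors {b, d, e}; []p there: b:T, d:F, e:F. ✗
b: no successors, so [][]p holds vacuously. ✓
c: successors {a, e}; []p there: a:F, e:F. ✗
d: successors {a, d, e}; []p there: a:F, d:F, e:F. ✗
e: successors {a, d}; []p there: a:F, d:F. ✗
f: successors {a, c}; []p there: a:F, c:F. ✗
Satisfying worlds: {b}.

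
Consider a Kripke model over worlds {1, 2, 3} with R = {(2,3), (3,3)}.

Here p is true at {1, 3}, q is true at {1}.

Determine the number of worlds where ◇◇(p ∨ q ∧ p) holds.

2

1: no successors, so ◇◇(p ∨ q ∧ p) fails. ✗
2: successors {3}; ◇(p ∨ q ∧ p) there: 3:T. ✓
3: successors {3}; ◇(p ∨ q ∧ p) there: 3:T. ✓
Satisfying worlds: {2, 3}.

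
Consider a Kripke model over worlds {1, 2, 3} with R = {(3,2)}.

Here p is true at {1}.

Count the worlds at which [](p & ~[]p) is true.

1: no successors, so [](p & ~[]p) holds vacuously. ✓
2: no successors, so [](p & ~[]p) holds vacuously. ✓
3: successors {2}; p & ~[]p there: 2:F. ✗
Satisfying worlds: {1, 2}.

2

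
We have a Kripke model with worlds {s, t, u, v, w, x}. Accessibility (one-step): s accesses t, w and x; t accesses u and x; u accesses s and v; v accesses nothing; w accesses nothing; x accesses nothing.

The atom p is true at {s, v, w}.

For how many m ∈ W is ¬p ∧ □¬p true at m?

2

s: ¬p is F, □¬p is F. ✗
t: ¬p is T, □¬p is T. ✓
u: ¬p is T, □¬p is F. ✗
v: ¬p is F, □¬p is T. ✗
w: ¬p is F, □¬p is T. ✗
x: ¬p is T, □¬p is T. ✓
Satisfying worlds: {t, x}.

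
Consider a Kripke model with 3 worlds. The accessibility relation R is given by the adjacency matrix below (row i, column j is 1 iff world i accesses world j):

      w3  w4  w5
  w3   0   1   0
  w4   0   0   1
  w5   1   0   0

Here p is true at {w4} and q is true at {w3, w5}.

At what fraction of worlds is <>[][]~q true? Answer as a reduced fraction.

1/3

w3: successors {w4}; [][]~q there: w4:F. ✗
w4: successors {w5}; [][]~q there: w5:T. ✓
w5: successors {w3}; [][]~q there: w3:F. ✗
That's 1 of 3 worlds, so 1/3.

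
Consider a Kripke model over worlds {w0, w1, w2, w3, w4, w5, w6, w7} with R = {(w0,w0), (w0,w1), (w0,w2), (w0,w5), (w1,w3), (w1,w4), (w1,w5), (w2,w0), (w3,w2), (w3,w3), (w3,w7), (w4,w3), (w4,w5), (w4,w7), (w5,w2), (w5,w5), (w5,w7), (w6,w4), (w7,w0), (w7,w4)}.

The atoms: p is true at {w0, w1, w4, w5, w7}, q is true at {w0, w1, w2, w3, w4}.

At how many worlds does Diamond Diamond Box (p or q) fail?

0

w0: successors {w0, w1, w2, w5}; Diamond Box (p or q) there: w0:T, w1:T, w2:T, w5:T. ✓
w1: successors {w3, w4, w5}; Diamond Box (p or q) there: w3:T, w4:T, w5:T. ✓
w2: successors {w0}; Diamond Box (p or q) there: w0:T. ✓
w3: successors {w2, w3, w7}; Diamond Box (p or q) there: w2:T, w3:T, w7:T. ✓
w4: successors {w3, w5, w7}; Diamond Box (p or q) there: w3:T, w5:T, w7:T. ✓
w5: successors {w2, w5, w7}; Diamond Box (p or q) there: w2:T, w5:T, w7:T. ✓
w6: successors {w4}; Diamond Box (p or q) there: w4:T. ✓
w7: successors {w0, w4}; Diamond Box (p or q) there: w0:T, w4:T. ✓
Satisfying worlds: {w0, w1, w2, w3, w4, w5, w6, w7}.
So Diamond Diamond Box (p or q) fails at the other 0 worlds.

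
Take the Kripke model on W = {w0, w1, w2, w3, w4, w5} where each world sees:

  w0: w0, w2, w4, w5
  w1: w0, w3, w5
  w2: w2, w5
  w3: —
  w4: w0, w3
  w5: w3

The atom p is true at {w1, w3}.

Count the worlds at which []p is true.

2

w0: successors {w0, w2, w4, w5}; p there: w0:F, w2:F, w4:F, w5:F. ✗
w1: successors {w0, w3, w5}; p there: w0:F, w3:T, w5:F. ✗
w2: successors {w2, w5}; p there: w2:F, w5:F. ✗
w3: no successors, so []p holds vacuously. ✓
w4: successors {w0, w3}; p there: w0:F, w3:T. ✗
w5: successors {w3}; p there: w3:T. ✓
Satisfying worlds: {w3, w5}.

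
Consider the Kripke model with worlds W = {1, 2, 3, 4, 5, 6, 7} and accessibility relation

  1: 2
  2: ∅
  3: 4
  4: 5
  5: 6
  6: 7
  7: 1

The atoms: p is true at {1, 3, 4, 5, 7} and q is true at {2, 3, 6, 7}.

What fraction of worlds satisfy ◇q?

3/7

1: successors {2}; q there: 2:T. ✓
2: no successors, so ◇q fails. ✗
3: successors {4}; q there: 4:F. ✗
4: successors {5}; q there: 5:F. ✗
5: successors {6}; q there: 6:T. ✓
6: successors {7}; q there: 7:T. ✓
7: successors {1}; q there: 1:F. ✗
That's 3 of 7 worlds, so 3/7.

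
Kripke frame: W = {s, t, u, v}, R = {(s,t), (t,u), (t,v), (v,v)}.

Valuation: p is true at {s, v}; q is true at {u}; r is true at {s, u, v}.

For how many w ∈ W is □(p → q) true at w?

2

s: successors {t}; p → q there: t:T. ✓
t: successors {u, v}; p → q there: u:T, v:F. ✗
u: no successors, so □(p → q) holds vacuously. ✓
v: successors {v}; p → q there: v:F. ✗
Satisfying worlds: {s, u}.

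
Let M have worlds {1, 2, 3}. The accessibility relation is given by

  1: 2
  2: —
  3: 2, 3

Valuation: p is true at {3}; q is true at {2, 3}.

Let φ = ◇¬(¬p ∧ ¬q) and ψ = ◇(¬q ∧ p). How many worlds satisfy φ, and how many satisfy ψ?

For ◇¬(¬p ∧ ¬q):
1: successors {2}; ¬(¬p ∧ ¬q) there: 2:T. ✓
2: no successors, so ◇¬(¬p ∧ ¬q) fails. ✗
3: successors {2, 3}; ¬(¬p ∧ ¬q) there: 2:T, 3:T. ✓
— 2 worlds.
For ◇(¬q ∧ p):
1: successors {2}; ¬q ∧ p there: 2:F. ✗
2: no successors, so ◇(¬q ∧ p) fails. ✗
3: successors {2, 3}; ¬q ∧ p there: 2:F, 3:F. ✗
— 0 worlds.

2 and 0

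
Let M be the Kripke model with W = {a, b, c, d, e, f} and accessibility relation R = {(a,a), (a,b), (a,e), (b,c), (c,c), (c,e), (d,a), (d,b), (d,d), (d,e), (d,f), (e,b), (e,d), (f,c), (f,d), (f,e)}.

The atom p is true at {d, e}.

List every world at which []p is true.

∅

a: successors {a, b, e}; p there: a:F, b:F, e:T. ✗
b: successors {c}; p there: c:F. ✗
c: successors {c, e}; p there: c:F, e:T. ✗
d: successors {a, b, d, e, f}; p there: a:F, b:F, d:T, e:T, f:F. ✗
e: successors {b, d}; p there: b:F, d:T. ✗
f: successors {c, d, e}; p there: c:F, d:T, e:T. ✗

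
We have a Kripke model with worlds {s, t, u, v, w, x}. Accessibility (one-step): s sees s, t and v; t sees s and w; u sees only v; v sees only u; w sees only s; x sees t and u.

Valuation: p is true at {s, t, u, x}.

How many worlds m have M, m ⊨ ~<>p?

1

s: <>p is T. ✗
t: <>p is T. ✗
u: <>p is F. ✓
v: <>p is T. ✗
w: <>p is T. ✗
x: <>p is T. ✗
Satisfying worlds: {u}.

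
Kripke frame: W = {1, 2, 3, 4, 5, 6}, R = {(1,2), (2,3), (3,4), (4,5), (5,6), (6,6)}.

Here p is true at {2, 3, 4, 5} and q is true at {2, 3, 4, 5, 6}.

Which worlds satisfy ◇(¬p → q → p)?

{1, 2, 3, 4}

1: successors {2}; ¬p → q → p there: 2:T. ✓
2: successors {3}; ¬p → q → p there: 3:T. ✓
3: successors {4}; ¬p → q → p there: 4:T. ✓
4: successors {5}; ¬p → q → p there: 5:T. ✓
5: successors {6}; ¬p → q → p there: 6:F. ✗
6: successors {6}; ¬p → q → p there: 6:F. ✗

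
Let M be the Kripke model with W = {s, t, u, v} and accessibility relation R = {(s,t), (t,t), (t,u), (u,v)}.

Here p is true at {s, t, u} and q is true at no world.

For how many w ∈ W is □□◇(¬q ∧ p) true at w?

s: successors {t}; □◇(¬q ∧ p) there: t:F. ✗
t: successors {t, u}; □◇(¬q ∧ p) there: t:F, u:F. ✗
u: successors {v}; □◇(¬q ∧ p) there: v:T. ✓
v: no successors, so □□◇(¬q ∧ p) holds vacuously. ✓
Satisfying worlds: {u, v}.

2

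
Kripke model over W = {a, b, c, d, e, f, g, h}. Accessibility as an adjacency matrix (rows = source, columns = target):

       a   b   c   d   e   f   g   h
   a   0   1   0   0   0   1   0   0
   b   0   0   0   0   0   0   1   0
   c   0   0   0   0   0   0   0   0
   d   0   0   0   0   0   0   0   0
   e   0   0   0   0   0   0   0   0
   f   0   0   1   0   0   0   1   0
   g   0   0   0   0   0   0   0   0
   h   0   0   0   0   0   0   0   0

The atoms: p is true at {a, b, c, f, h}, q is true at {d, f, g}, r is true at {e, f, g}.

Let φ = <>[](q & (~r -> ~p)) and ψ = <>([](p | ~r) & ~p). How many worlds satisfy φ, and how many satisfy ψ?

For <>[](q & (~r -> ~p)):
a: successors {b, f}; [](q & (~r -> ~p)) there: b:T, f:F. ✓
b: successors {g}; [](q & (~r -> ~p)) there: g:T. ✓
c: no successors, so <>[](q & (~r -> ~p)) fails. ✗
d: no successors, so <>[](q & (~r -> ~p)) fails. ✗
e: no successors, so <>[](q & (~r -> ~p)) fails. ✗
f: successors {c, g}; [](q & (~r -> ~p)) there: c:T, g:T. ✓
g: no successors, so <>[](q & (~r -> ~p)) fails. ✗
h: no successors, so <>[](q & (~r -> ~p)) fails. ✗
— 3 worlds.
For <>([](p | ~r) & ~p):
a: successors {b, f}; [](p | ~r) & ~p there: b:F, f:F. ✗
b: successors {g}; [](p | ~r) & ~p there: g:T. ✓
c: no successors, so <>([](p | ~r) & ~p) fails. ✗
d: no successors, so <>([](p | ~r) & ~p) fails. ✗
e: no successors, so <>([](p | ~r) & ~p) fails. ✗
f: successors {c, g}; [](p | ~r) & ~p there: c:F, g:T. ✓
g: no successors, so <>([](p | ~r) & ~p) fails. ✗
h: no successors, so <>([](p | ~r) & ~p) fails. ✗
— 2 worlds.

3 and 2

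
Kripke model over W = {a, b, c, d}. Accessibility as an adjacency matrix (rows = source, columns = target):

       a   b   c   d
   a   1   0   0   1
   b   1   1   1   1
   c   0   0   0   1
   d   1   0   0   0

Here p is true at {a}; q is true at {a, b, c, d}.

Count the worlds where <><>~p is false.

1

a: successors {a, d}; <>~p there: a:T, d:F. ✓
b: successors {a, b, c, d}; <>~p there: a:T, b:T, c:T, d:F. ✓
c: successors {d}; <>~p there: d:F. ✗
d: successors {a}; <>~p there: a:T. ✓
Satisfying worlds: {a, b, d}.
So <><>~p fails at the other 1 world.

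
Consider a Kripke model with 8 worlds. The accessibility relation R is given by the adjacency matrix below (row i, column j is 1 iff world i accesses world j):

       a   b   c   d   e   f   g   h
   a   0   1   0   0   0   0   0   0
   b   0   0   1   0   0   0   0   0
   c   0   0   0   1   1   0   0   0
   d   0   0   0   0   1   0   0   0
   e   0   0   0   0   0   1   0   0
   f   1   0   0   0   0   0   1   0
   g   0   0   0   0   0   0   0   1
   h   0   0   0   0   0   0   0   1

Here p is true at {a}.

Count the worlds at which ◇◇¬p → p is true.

a: ◇◇¬p is T, p is T. ✓
b: ◇◇¬p is T, p is F. ✗
c: ◇◇¬p is T, p is F. ✗
d: ◇◇¬p is T, p is F. ✗
e: ◇◇¬p is T, p is F. ✗
f: ◇◇¬p is T, p is F. ✗
g: ◇◇¬p is T, p is F. ✗
h: ◇◇¬p is T, p is F. ✗
Satisfying worlds: {a}.

1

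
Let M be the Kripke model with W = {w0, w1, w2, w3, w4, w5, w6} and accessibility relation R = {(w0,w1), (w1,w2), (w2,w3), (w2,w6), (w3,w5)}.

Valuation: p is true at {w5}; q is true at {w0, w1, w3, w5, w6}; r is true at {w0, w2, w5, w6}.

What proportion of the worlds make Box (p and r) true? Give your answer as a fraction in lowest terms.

4/7

w0: successors {w1}; p and r there: w1:F. ✗
w1: successors {w2}; p and r there: w2:F. ✗
w2: successors {w3, w6}; p and r there: w3:F, w6:F. ✗
w3: successors {w5}; p and r there: w5:T. ✓
w4: no successors, so Box (p and r) holds vacuously. ✓
w5: no successors, so Box (p and r) holds vacuously. ✓
w6: no successors, so Box (p and r) holds vacuously. ✓
That's 4 of 7 worlds, so 4/7.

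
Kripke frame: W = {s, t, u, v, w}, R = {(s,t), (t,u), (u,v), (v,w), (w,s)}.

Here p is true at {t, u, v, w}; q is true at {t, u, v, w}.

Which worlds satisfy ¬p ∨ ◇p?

s: ¬p is T, ◇p is T. ✓
t: ¬p is F, ◇p is T. ✓
u: ¬p is F, ◇p is T. ✓
v: ¬p is F, ◇p is T. ✓
w: ¬p is F, ◇p is F. ✗

{s, t, u, v}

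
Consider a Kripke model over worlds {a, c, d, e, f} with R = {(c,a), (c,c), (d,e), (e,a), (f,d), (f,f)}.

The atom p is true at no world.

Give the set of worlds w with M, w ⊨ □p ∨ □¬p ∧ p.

{a}

a: □p is T, □¬p ∧ p is F. ✓
c: □p is F, □¬p ∧ p is F. ✗
d: □p is F, □¬p ∧ p is F. ✗
e: □p is F, □¬p ∧ p is F. ✗
f: □p is F, □¬p ∧ p is F. ✗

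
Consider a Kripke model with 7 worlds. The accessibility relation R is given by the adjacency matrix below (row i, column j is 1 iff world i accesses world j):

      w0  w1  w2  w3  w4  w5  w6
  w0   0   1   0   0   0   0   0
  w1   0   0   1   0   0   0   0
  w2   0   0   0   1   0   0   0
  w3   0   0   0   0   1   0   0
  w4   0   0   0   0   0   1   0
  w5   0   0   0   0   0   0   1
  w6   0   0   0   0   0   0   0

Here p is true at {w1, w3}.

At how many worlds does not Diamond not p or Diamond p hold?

w0: not Diamond not p is T, Diamond p is T. ✓
w1: not Diamond not p is F, Diamond p is F. ✗
w2: not Diamond not p is T, Diamond p is T. ✓
w3: not Diamond not p is F, Diamond p is F. ✗
w4: not Diamond not p is F, Diamond p is F. ✗
w5: not Diamond not p is F, Diamond p is F. ✗
w6: not Diamond not p is T, Diamond p is F. ✓
Satisfying worlds: {w0, w2, w6}.

3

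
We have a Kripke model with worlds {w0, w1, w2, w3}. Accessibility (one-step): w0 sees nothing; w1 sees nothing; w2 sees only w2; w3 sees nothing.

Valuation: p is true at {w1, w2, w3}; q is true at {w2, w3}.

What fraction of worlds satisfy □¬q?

3/4

w0: no successors, so □¬q holds vacuously. ✓
w1: no successors, so □¬q holds vacuously. ✓
w2: successors {w2}; ¬q there: w2:F. ✗
w3: no successors, so □¬q holds vacuously. ✓
That's 3 of 4 worlds, so 3/4.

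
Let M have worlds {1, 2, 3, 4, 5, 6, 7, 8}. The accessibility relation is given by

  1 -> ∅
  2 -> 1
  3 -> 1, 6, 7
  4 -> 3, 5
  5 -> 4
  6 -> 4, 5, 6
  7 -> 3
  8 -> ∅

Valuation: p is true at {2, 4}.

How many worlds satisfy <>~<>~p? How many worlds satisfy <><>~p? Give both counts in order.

For <>~<>~p:
1: no successors, so <>~<>~p fails. ✗
2: successors {1}; ~<>~p there: 1:T. ✓
3: successors {1, 6, 7}; ~<>~p there: 1:T, 6:F, 7:F. ✓
4: successors {3, 5}; ~<>~p there: 3:F, 5:T. ✓
5: successors {4}; ~<>~p there: 4:F. ✗
6: successors {4, 5, 6}; ~<>~p there: 4:F, 5:T, 6:F. ✓
7: successors {3}; ~<>~p there: 3:F. ✗
8: no successors, so <>~<>~p fails. ✗
— 4 worlds.
For <><>~p:
1: no successors, so <><>~p fails. ✗
2: successors {1}; <>~p there: 1:F. ✗
3: successors {1, 6, 7}; <>~p there: 1:F, 6:T, 7:T. ✓
4: successors {3, 5}; <>~p there: 3:T, 5:F. ✓
5: successors {4}; <>~p there: 4:T. ✓
6: successors {4, 5, 6}; <>~p there: 4:T, 5:F, 6:T. ✓
7: successors {3}; <>~p there: 3:T. ✓
8: no successors, so <><>~p fails. ✗
— 5 worlds.

4 and 5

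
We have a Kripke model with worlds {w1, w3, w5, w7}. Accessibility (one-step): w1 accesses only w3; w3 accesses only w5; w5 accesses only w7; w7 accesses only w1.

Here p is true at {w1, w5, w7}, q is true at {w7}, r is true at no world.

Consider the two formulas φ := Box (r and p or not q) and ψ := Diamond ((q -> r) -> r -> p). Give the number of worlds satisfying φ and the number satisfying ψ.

For Box (r and p or not q):
w1: successors {w3}; r and p or not q there: w3:T. ✓
w3: successors {w5}; r and p or not q there: w5:T. ✓
w5: successors {w7}; r and p or not q there: w7:F. ✗
w7: successors {w1}; r and p or not q there: w1:T. ✓
— 3 worlds.
For Diamond ((q -> r) -> r -> p):
w1: successors {w3}; (q -> r) -> r -> p there: w3:T. ✓
w3: successors {w5}; (q -> r) -> r -> p there: w5:T. ✓
w5: successors {w7}; (q -> r) -> r -> p there: w7:T. ✓
w7: successors {w1}; (q -> r) -> r -> p there: w1:T. ✓
— 4 worlds.

3 and 4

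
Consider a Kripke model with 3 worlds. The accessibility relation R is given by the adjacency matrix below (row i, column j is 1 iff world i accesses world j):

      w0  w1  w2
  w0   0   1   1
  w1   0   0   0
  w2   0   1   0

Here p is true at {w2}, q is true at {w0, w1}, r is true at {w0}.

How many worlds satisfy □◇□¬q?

1

w0: successors {w1, w2}; ◇□¬q there: w1:F, w2:T. ✗
w1: no successors, so □◇□¬q holds vacuously. ✓
w2: successors {w1}; ◇□¬q there: w1:F. ✗
Satisfying worlds: {w1}.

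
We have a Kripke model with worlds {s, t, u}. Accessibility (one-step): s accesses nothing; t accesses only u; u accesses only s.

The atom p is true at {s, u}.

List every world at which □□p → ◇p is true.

s: □□p is T, ◇p is F. ✗
t: □□p is T, ◇p is T. ✓
u: □□p is T, ◇p is T. ✓

{t, u}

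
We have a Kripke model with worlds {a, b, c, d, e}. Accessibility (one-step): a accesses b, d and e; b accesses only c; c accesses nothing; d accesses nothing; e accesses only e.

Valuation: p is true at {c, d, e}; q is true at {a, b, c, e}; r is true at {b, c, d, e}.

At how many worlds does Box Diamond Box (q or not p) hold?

3

a: successors {b, d, e}; Diamond Box (q or not p) there: b:T, d:F, e:T. ✗
b: successors {c}; Diamond Box (q or not p) there: c:F. ✗
c: no successors, so Box Diamond Box (q or not p) holds vacuously. ✓
d: no successors, so Box Diamond Box (q or not p) holds vacuously. ✓
e: successors {e}; Diamond Box (q or not p) there: e:T. ✓
Satisfying worlds: {c, d, e}.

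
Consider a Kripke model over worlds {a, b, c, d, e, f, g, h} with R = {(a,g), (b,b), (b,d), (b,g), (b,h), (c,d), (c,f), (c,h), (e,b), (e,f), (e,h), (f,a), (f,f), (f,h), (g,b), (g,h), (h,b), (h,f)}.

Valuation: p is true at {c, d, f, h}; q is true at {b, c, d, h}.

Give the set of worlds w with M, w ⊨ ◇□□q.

{b, c, f}

a: successors {g}; □□q there: g:F. ✗
b: successors {b, d, g, h}; □□q there: b:F, d:T, g:F, h:F. ✓
c: successors {d, f, h}; □□q there: d:T, f:F, h:F. ✓
d: no successors, so ◇□□q fails. ✗
e: successors {b, f, h}; □□q there: b:F, f:F, h:F. ✗
f: successors {a, f, h}; □□q there: a:T, f:F, h:F. ✓
g: successors {b, h}; □□q there: b:F, h:F. ✗
h: successors {b, f}; □□q there: b:F, f:F. ✗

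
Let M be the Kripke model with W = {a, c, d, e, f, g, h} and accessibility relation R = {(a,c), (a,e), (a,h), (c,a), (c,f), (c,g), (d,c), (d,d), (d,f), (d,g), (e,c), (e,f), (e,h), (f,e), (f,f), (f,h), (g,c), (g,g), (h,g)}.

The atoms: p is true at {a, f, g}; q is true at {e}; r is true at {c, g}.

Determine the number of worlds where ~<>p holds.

a: <>p is F. ✓
c: <>p is T. ✗
d: <>p is T. ✗
e: <>p is T. ✗
f: <>p is T. ✗
g: <>p is T. ✗
h: <>p is T. ✗
Satisfying worlds: {a}.

1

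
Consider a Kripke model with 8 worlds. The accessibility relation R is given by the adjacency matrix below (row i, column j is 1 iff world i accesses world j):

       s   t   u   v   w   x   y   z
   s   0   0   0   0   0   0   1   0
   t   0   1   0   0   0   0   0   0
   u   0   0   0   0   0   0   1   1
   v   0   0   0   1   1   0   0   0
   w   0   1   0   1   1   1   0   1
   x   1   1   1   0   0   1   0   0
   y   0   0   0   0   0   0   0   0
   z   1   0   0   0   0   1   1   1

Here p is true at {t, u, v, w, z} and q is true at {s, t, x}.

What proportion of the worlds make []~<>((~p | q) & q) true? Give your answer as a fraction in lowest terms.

1/4

s: successors {y}; ~<>((~p | q) & q) there: y:T. ✓
t: successors {t}; ~<>((~p | q) & q) there: t:F. ✗
u: successors {y, z}; ~<>((~p | q) & q) there: y:T, z:F. ✗
v: successors {v, w}; ~<>((~p | q) & q) there: v:T, w:F. ✗
w: successors {t, v, w, x, z}; ~<>((~p | q) & q) there: t:F, v:T, w:F, x:F, z:F. ✗
x: successors {s, t, u, x}; ~<>((~p | q) & q) there: s:T, t:F, u:T, x:F. ✗
y: no successors, so []~<>((~p | q) & q) holds vacuously. ✓
z: successors {s, x, y, z}; ~<>((~p | q) & q) there: s:T, x:F, y:T, z:F. ✗
That's 2 of 8 worlds, so 2/8 = 1/4.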